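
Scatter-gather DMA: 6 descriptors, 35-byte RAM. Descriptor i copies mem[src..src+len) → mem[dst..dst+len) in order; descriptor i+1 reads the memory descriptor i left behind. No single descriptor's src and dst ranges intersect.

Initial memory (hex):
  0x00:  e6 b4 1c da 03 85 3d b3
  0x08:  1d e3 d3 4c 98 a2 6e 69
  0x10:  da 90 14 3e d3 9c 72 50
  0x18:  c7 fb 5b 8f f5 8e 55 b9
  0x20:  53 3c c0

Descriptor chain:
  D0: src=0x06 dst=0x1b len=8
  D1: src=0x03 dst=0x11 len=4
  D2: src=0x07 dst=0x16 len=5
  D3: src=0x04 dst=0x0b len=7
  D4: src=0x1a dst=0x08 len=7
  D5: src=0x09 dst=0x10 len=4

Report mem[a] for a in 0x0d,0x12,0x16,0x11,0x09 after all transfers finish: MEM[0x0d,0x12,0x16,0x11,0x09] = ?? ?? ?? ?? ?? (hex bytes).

MEM[0x0d,0x12,0x16,0x11,0x09] = d3 1d b3 b3 3d

  after D0: wrote 8B at 0x1b = 3db31de3d34c98a2
  after D1: wrote 4B at 0x11 = da03853d
  after D2: wrote 5B at 0x16 = b31de3d34c
  after D3: wrote 7B at 0x0b = 03853db31de3d3
  after D4: wrote 7B at 0x08 = 4c3db31de3d34c
  after D5: wrote 4B at 0x10 = 3db31de3
query mem[0x0d]=0xd3, mem[0x12]=0x1d, mem[0x16]=0xb3, mem[0x11]=0xb3, mem[0x09]=0x3d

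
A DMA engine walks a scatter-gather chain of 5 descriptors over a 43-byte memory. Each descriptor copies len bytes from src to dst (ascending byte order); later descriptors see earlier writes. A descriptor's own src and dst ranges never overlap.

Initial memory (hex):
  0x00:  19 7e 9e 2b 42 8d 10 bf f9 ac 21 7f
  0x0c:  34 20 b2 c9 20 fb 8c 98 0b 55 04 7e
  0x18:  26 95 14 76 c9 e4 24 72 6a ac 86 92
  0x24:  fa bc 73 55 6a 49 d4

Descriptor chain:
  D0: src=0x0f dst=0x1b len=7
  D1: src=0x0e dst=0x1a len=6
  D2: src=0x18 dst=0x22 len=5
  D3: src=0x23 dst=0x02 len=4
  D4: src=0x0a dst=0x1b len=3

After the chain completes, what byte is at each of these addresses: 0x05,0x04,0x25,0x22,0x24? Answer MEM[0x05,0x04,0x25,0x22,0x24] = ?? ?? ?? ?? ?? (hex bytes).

#0 dst[0x1b+7] := {0xc9,0x20,0xfb,0x8c,0x98,0x0b,0x55}
#1 dst[0x1a+6] := {0xb2,0xc9,0x20,0xfb,0x8c,0x98}
#2 dst[0x22+5] := {0x26,0x95,0xb2,0xc9,0x20}
#3 dst[0x02+4] := {0x95,0xb2,0xc9,0x20}
#4 dst[0x1b+3] := {0x21,0x7f,0x34}
query mem[0x05]=0x20, mem[0x04]=0xc9, mem[0x25]=0xc9, mem[0x22]=0x26, mem[0x24]=0xb2

MEM[0x05,0x04,0x25,0x22,0x24] = 20 c9 c9 26 b2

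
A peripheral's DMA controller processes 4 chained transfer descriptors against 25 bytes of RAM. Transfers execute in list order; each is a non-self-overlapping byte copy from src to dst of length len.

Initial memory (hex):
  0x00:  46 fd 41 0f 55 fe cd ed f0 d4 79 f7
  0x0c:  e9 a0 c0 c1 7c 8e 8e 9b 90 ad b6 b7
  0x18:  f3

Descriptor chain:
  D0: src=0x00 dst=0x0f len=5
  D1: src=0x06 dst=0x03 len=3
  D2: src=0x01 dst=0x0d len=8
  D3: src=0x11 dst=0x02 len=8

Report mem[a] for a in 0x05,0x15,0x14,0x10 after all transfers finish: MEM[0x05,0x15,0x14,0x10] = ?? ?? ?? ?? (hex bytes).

MEM[0x05,0x15,0x14,0x10] = f0 ad f0 ed

  after D0: wrote 5B at 0x0f = 46fd410f55
  after D1: wrote 3B at 0x03 = cdedf0
  after D2: wrote 8B at 0x0d = fd41cdedf0cdedf0
  after D3: wrote 8B at 0x02 = f0cdedf0adb6b7f3
query mem[0x05]=0xf0, mem[0x15]=0xad, mem[0x14]=0xf0, mem[0x10]=0xed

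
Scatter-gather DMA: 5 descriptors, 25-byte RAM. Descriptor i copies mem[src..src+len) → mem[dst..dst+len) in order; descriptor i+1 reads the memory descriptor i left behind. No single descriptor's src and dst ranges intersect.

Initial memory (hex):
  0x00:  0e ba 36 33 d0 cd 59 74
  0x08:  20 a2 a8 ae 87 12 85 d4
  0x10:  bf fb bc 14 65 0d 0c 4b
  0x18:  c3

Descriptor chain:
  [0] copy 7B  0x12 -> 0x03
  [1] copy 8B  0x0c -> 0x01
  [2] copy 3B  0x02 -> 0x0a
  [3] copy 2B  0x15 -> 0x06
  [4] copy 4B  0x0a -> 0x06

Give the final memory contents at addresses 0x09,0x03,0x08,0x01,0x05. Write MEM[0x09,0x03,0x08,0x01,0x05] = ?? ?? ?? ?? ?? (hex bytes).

MEM[0x09,0x03,0x08,0x01,0x05] = 12 85 d4 87 bf

  after D0: wrote 7B at 0x03 = bc14650d0c4bc3
  after D1: wrote 8B at 0x01 = 871285d4bffbbc14
  after D2: wrote 3B at 0x0a = 1285d4
  after D3: wrote 2B at 0x06 = 0d0c
  after D4: wrote 4B at 0x06 = 1285d412
query mem[0x09]=0x12, mem[0x03]=0x85, mem[0x08]=0xd4, mem[0x01]=0x87, mem[0x05]=0xbf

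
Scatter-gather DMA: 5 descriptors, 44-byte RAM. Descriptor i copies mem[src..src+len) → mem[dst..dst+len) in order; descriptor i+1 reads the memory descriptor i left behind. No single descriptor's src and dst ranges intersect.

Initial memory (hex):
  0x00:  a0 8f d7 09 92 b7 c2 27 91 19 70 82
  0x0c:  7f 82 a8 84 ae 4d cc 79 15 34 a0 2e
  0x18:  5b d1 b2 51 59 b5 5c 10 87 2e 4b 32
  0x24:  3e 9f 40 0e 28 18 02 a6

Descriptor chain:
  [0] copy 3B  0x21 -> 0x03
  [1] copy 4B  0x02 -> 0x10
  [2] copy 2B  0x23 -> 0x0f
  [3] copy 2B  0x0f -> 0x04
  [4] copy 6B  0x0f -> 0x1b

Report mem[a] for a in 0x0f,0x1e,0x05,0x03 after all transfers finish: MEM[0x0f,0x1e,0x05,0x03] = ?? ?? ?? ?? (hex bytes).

[0] 0x21->0x03 len=3 : 2e 4b 32
[1] 0x02->0x10 len=4 : d7 2e 4b 32
[2] 0x23->0x0f len=2 : 32 3e
[3] 0x0f->0x04 len=2 : 32 3e
[4] 0x0f->0x1b len=6 : 32 3e 2e 4b 32 15
query mem[0x0f]=0x32, mem[0x1e]=0x4b, mem[0x05]=0x3e, mem[0x03]=0x2e

MEM[0x0f,0x1e,0x05,0x03] = 32 4b 3e 2e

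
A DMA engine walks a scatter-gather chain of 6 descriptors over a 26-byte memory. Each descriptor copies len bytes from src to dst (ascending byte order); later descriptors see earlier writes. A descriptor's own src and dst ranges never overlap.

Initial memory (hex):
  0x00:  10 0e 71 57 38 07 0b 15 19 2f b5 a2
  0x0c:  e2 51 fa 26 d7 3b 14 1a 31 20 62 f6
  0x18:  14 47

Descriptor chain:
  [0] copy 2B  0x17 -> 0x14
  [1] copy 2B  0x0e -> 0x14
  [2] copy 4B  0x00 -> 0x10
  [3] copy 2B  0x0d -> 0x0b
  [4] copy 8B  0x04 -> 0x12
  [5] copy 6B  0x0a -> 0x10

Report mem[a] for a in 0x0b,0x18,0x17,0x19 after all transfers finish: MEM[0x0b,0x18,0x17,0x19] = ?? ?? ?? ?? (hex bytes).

MEM[0x0b,0x18,0x17,0x19] = 51 b5 2f 51

[0] 0x17->0x14 len=2 : f6 14
[1] 0x0e->0x14 len=2 : fa 26
[2] 0x00->0x10 len=4 : 10 0e 71 57
[3] 0x0d->0x0b len=2 : 51 fa
[4] 0x04->0x12 len=8 : 38 07 0b 15 19 2f b5 51
[5] 0x0a->0x10 len=6 : b5 51 fa 51 fa 26
query mem[0x0b]=0x51, mem[0x18]=0xb5, mem[0x17]=0x2f, mem[0x19]=0x51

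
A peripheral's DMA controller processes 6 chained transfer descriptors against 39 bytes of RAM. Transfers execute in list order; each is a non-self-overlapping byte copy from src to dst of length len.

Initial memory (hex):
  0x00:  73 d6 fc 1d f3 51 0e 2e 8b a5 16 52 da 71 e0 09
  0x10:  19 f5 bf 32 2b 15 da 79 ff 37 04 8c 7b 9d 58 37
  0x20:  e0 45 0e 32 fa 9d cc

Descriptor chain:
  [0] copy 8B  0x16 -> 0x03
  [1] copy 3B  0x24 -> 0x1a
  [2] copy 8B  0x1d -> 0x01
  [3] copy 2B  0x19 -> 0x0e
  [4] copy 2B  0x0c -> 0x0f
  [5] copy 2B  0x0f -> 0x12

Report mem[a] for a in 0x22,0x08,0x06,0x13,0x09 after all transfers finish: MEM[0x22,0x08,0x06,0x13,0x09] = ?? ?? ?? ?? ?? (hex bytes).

D0: mem[0x03..0x0a] <- [da 79 ff 37 04 8c 7b 9d]
D1: mem[0x1a..0x1c] <- [fa 9d cc]
D2: mem[0x01..0x08] <- [9d 58 37 e0 45 0e 32 fa]
D3: mem[0x0e..0x0f] <- [37 fa]
D4: mem[0x0f..0x10] <- [da 71]
D5: mem[0x12..0x13] <- [da 71]
query mem[0x22]=0x0e, mem[0x08]=0xfa, mem[0x06]=0x0e, mem[0x13]=0x71, mem[0x09]=0x7b

MEM[0x22,0x08,0x06,0x13,0x09] = 0e fa 0e 71 7b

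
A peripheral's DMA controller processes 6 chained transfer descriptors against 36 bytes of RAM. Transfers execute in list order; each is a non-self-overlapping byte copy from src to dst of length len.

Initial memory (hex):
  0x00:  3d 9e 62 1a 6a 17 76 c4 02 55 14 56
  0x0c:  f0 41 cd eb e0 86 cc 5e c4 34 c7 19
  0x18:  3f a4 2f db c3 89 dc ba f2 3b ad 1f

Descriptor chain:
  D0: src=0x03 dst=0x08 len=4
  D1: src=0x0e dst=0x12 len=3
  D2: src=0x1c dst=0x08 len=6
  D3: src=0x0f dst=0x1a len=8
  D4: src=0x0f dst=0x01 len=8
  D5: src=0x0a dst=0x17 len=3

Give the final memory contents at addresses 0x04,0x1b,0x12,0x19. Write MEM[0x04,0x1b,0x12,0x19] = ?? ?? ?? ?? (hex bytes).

MEM[0x04,0x1b,0x12,0x19] = cd e0 cd f2

D0: mem[0x08..0x0b] <- [1a 6a 17 76]
D1: mem[0x12..0x14] <- [cd eb e0]
D2: mem[0x08..0x0d] <- [c3 89 dc ba f2 3b]
D3: mem[0x1a..0x21] <- [eb e0 86 cd eb e0 34 c7]
D4: mem[0x01..0x08] <- [eb e0 86 cd eb e0 34 c7]
D5: mem[0x17..0x19] <- [dc ba f2]
query mem[0x04]=0xcd, mem[0x1b]=0xe0, mem[0x12]=0xcd, mem[0x19]=0xf2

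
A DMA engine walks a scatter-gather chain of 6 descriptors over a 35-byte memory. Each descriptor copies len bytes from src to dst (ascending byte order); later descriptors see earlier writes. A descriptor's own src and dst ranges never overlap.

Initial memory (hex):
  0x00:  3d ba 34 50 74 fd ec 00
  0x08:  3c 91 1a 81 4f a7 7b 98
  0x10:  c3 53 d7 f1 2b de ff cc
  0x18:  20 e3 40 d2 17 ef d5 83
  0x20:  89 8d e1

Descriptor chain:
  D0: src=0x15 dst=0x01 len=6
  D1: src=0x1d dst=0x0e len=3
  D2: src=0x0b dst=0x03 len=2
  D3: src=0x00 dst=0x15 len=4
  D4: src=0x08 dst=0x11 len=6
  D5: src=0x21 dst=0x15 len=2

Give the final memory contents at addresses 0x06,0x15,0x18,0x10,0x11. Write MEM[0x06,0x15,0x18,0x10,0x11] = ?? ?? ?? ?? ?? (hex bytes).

D0: mem[0x01..0x06] <- [de ff cc 20 e3 40]
D1: mem[0x0e..0x10] <- [ef d5 83]
D2: mem[0x03..0x04] <- [81 4f]
D3: mem[0x15..0x18] <- [3d de ff 81]
D4: mem[0x11..0x16] <- [3c 91 1a 81 4f a7]
D5: mem[0x15..0x16] <- [8d e1]
query mem[0x06]=0x40, mem[0x15]=0x8d, mem[0x18]=0x81, mem[0x10]=0x83, mem[0x11]=0x3c

MEM[0x06,0x15,0x18,0x10,0x11] = 40 8d 81 83 3c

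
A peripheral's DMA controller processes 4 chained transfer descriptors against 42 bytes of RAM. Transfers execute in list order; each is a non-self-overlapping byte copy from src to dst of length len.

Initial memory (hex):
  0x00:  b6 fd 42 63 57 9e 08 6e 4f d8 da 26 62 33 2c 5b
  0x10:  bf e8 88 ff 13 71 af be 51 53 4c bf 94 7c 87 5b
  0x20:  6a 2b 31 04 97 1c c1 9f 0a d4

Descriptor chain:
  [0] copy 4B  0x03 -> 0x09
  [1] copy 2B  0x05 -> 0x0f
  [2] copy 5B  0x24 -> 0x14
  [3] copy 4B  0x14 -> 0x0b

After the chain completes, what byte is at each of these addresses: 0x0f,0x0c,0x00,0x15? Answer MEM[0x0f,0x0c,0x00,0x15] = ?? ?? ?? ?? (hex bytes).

[0] 0x03->0x09 len=4 : 63 57 9e 08
[1] 0x05->0x0f len=2 : 9e 08
[2] 0x24->0x14 len=5 : 97 1c c1 9f 0a
[3] 0x14->0x0b len=4 : 97 1c c1 9f
query mem[0x0f]=0x9e, mem[0x0c]=0x1c, mem[0x00]=0xb6, mem[0x15]=0x1c

MEM[0x0f,0x0c,0x00,0x15] = 9e 1c b6 1c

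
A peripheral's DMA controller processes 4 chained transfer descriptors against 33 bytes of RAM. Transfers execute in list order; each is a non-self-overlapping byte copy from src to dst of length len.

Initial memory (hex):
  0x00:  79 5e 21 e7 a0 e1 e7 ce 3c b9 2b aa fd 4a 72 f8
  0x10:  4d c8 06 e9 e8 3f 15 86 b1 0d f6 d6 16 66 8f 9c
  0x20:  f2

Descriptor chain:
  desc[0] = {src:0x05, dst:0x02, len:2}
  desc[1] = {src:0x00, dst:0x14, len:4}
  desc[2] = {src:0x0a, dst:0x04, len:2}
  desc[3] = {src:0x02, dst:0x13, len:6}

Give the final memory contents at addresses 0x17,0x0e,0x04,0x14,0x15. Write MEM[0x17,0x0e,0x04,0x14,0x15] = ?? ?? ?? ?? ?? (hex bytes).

MEM[0x17,0x0e,0x04,0x14,0x15] = e7 72 2b e7 2b

  after D0: wrote 2B at 0x02 = e1e7
  after D1: wrote 4B at 0x14 = 795ee1e7
  after D2: wrote 2B at 0x04 = 2baa
  after D3: wrote 6B at 0x13 = e1e72baae7ce
query mem[0x17]=0xe7, mem[0x0e]=0x72, mem[0x04]=0x2b, mem[0x14]=0xe7, mem[0x15]=0x2b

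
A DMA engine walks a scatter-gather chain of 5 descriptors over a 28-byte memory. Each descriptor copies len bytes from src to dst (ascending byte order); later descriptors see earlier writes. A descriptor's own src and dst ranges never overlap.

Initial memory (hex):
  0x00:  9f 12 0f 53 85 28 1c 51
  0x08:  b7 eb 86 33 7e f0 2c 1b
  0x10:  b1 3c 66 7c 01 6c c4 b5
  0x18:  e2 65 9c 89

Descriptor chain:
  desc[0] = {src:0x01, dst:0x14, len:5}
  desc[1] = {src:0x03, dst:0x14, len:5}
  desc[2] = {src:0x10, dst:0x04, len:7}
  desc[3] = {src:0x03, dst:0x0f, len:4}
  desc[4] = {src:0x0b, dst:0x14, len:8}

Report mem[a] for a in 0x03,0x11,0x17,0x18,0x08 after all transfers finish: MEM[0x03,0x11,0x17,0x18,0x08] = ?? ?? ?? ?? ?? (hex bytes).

D0: mem[0x14..0x18] <- [12 0f 53 85 28]
D1: mem[0x14..0x18] <- [53 85 28 1c 51]
D2: mem[0x04..0x0a] <- [b1 3c 66 7c 53 85 28]
D3: mem[0x0f..0x12] <- [53 b1 3c 66]
D4: mem[0x14..0x1b] <- [33 7e f0 2c 53 b1 3c 66]
query mem[0x03]=0x53, mem[0x11]=0x3c, mem[0x17]=0x2c, mem[0x18]=0x53, mem[0x08]=0x53

MEM[0x03,0x11,0x17,0x18,0x08] = 53 3c 2c 53 53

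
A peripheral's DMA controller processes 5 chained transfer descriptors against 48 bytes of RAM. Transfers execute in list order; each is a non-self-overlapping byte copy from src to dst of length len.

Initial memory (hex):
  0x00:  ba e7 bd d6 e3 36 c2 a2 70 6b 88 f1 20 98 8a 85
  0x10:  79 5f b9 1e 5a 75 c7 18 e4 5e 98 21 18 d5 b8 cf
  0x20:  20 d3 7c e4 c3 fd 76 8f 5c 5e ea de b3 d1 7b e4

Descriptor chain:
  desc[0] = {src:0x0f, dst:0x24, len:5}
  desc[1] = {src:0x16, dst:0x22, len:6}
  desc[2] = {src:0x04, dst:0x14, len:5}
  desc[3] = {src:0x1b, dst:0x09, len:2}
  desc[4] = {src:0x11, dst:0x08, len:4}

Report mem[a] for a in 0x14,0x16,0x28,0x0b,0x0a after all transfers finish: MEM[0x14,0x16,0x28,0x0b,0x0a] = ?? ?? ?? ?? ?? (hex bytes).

MEM[0x14,0x16,0x28,0x0b,0x0a] = e3 c2 1e e3 1e

  after D0: wrote 5B at 0x24 = 85795fb91e
  after D1: wrote 6B at 0x22 = c718e45e9821
  after D2: wrote 5B at 0x14 = e336c2a270
  after D3: wrote 2B at 0x09 = 2118
  after D4: wrote 4B at 0x08 = 5fb91ee3
query mem[0x14]=0xe3, mem[0x16]=0xc2, mem[0x28]=0x1e, mem[0x0b]=0xe3, mem[0x0a]=0x1e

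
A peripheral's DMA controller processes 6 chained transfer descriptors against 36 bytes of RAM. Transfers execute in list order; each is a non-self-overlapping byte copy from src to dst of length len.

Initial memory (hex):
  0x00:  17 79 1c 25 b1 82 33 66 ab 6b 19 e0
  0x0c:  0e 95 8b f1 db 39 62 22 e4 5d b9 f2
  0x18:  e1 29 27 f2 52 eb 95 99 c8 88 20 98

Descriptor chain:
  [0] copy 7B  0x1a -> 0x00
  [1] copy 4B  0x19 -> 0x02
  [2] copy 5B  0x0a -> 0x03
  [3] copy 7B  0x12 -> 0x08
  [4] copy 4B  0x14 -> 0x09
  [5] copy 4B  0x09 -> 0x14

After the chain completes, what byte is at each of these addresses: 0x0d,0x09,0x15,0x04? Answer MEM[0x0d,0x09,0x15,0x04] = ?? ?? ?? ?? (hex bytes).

MEM[0x0d,0x09,0x15,0x04] = f2 e4 5d e0

D0: mem[0x00..0x06] <- [27 f2 52 eb 95 99 c8]
D1: mem[0x02..0x05] <- [29 27 f2 52]
D2: mem[0x03..0x07] <- [19 e0 0e 95 8b]
D3: mem[0x08..0x0e] <- [62 22 e4 5d b9 f2 e1]
D4: mem[0x09..0x0c] <- [e4 5d b9 f2]
D5: mem[0x14..0x17] <- [e4 5d b9 f2]
query mem[0x0d]=0xf2, mem[0x09]=0xe4, mem[0x15]=0x5d, mem[0x04]=0xe0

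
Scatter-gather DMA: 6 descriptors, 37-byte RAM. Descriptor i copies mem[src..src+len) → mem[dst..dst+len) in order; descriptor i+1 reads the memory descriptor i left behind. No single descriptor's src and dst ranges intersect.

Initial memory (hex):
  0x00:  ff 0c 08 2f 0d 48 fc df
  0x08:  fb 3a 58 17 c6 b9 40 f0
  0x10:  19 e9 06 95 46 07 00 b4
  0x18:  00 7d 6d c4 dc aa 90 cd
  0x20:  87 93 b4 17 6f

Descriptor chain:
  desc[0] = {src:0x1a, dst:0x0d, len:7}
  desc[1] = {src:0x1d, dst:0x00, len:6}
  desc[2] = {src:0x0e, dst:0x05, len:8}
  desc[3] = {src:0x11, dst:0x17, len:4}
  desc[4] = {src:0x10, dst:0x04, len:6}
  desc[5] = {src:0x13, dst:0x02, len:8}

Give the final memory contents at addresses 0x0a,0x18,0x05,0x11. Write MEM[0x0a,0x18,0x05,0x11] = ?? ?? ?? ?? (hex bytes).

[0] 0x1a->0x0d len=7 : 6d c4 dc aa 90 cd 87
[1] 0x1d->0x00 len=6 : aa 90 cd 87 93 b4
[2] 0x0e->0x05 len=8 : c4 dc aa 90 cd 87 46 07
[3] 0x11->0x17 len=4 : 90 cd 87 46
[4] 0x10->0x04 len=6 : aa 90 cd 87 46 07
[5] 0x13->0x02 len=8 : 87 46 07 00 90 cd 87 46
query mem[0x0a]=0x87, mem[0x18]=0xcd, mem[0x05]=0x00, mem[0x11]=0x90

MEM[0x0a,0x18,0x05,0x11] = 87 cd 00 90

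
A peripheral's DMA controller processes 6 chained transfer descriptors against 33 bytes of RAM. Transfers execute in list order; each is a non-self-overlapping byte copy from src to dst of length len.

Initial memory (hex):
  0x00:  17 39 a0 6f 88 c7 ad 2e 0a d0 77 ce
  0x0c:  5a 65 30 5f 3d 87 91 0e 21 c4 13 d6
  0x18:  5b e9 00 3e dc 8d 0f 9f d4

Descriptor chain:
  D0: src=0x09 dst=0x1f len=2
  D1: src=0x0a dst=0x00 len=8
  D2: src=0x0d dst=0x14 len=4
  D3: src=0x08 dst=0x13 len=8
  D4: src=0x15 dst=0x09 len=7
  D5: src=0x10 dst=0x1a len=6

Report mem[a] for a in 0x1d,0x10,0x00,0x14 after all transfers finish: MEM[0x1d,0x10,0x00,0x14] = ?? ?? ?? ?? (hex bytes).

MEM[0x1d,0x10,0x00,0x14] = 0a 3d 77 d0

  after D0: wrote 2B at 0x1f = d077
  after D1: wrote 8B at 0x00 = 77ce5a65305f3d87
  after D2: wrote 4B at 0x14 = 65305f3d
  after D3: wrote 8B at 0x13 = 0ad077ce5a65305f
  after D4: wrote 7B at 0x09 = 77ce5a65305f3e
  after D5: wrote 6B at 0x1a = 3d87910ad077
query mem[0x1d]=0x0a, mem[0x10]=0x3d, mem[0x00]=0x77, mem[0x14]=0xd0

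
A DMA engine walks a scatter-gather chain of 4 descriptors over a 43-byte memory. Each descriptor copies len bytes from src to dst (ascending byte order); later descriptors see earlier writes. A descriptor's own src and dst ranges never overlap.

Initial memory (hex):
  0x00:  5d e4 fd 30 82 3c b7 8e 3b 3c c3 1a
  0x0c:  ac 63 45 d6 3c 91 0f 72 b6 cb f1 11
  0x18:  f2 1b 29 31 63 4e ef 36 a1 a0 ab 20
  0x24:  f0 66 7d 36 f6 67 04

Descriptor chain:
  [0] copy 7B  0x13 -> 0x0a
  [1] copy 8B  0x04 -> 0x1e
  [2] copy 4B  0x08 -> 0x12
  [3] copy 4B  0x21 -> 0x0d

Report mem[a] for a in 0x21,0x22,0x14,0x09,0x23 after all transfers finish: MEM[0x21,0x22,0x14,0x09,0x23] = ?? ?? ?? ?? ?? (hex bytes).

#0 dst[0x0a+7] := {0x72,0xb6,0xcb,0xf1,0x11,0xf2,0x1b}
#1 dst[0x1e+8] := {0x82,0x3c,0xb7,0x8e,0x3b,0x3c,0x72,0xb6}
#2 dst[0x12+4] := {0x3b,0x3c,0x72,0xb6}
#3 dst[0x0d+4] := {0x8e,0x3b,0x3c,0x72}
query mem[0x21]=0x8e, mem[0x22]=0x3b, mem[0x14]=0x72, mem[0x09]=0x3c, mem[0x23]=0x3c

MEM[0x21,0x22,0x14,0x09,0x23] = 8e 3b 72 3c 3c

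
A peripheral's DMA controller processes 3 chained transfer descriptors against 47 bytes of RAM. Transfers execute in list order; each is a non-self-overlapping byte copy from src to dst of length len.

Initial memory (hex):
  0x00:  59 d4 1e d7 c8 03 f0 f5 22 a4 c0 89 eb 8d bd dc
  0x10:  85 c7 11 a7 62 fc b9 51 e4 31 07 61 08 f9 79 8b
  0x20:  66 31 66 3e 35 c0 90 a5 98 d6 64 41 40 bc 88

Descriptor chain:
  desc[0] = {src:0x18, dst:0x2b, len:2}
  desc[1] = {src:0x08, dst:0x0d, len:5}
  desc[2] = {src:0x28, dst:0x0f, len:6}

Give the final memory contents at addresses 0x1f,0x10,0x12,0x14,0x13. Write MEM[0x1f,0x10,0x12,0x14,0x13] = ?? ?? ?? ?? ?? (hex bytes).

MEM[0x1f,0x10,0x12,0x14,0x13] = 8b d6 e4 bc 31

#0 dst[0x2b+2] := {0xe4,0x31}
#1 dst[0x0d+5] := {0x22,0xa4,0xc0,0x89,0xeb}
#2 dst[0x0f+6] := {0x98,0xd6,0x64,0xe4,0x31,0xbc}
query mem[0x1f]=0x8b, mem[0x10]=0xd6, mem[0x12]=0xe4, mem[0x14]=0xbc, mem[0x13]=0x31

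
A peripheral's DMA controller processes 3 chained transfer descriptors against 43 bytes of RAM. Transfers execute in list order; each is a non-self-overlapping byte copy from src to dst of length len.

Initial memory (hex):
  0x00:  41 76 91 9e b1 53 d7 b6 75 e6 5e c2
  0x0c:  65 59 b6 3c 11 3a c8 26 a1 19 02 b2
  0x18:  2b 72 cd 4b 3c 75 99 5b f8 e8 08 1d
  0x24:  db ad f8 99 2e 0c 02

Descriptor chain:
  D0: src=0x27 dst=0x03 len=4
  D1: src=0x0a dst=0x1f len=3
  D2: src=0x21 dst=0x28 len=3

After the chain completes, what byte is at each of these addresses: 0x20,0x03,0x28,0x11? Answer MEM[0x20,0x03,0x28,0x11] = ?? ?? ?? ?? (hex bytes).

D0: mem[0x03..0x06] <- [99 2e 0c 02]
D1: mem[0x1f..0x21] <- [5e c2 65]
D2: mem[0x28..0x2a] <- [65 08 1d]
query mem[0x20]=0xc2, mem[0x03]=0x99, mem[0x28]=0x65, mem[0x11]=0x3a

MEM[0x20,0x03,0x28,0x11] = c2 99 65 3a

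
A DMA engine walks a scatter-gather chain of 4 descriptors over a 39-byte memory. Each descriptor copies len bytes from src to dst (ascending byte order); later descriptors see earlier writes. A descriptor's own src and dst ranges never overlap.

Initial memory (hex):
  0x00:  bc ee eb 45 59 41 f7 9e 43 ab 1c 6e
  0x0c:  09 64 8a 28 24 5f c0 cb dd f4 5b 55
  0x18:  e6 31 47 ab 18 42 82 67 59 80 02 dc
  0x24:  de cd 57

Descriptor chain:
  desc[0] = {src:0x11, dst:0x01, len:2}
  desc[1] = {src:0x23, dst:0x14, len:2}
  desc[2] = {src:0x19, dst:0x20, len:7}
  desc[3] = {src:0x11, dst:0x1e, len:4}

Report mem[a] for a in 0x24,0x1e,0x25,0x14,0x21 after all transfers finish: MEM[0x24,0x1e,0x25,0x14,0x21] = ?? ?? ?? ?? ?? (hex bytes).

#0 dst[0x01+2] := {0x5f,0xc0}
#1 dst[0x14+2] := {0xdc,0xde}
#2 dst[0x20+7] := {0x31,0x47,0xab,0x18,0x42,0x82,0x67}
#3 dst[0x1e+4] := {0x5f,0xc0,0xcb,0xdc}
query mem[0x24]=0x42, mem[0x1e]=0x5f, mem[0x25]=0x82, mem[0x14]=0xdc, mem[0x21]=0xdc

MEM[0x24,0x1e,0x25,0x14,0x21] = 42 5f 82 dc dc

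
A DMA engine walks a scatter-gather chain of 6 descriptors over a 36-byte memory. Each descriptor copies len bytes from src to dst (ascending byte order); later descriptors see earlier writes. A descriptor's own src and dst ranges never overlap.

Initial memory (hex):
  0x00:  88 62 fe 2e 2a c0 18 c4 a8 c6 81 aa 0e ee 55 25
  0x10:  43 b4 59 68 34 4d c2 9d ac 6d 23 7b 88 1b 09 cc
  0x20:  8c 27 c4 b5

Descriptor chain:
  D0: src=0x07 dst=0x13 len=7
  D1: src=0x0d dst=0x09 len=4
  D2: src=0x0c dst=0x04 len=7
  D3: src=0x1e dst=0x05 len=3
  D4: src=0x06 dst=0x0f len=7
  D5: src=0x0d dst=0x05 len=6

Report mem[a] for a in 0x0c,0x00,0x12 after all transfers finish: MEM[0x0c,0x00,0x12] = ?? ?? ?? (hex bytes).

D0: mem[0x13..0x19] <- [c4 a8 c6 81 aa 0e ee]
D1: mem[0x09..0x0c] <- [ee 55 25 43]
D2: mem[0x04..0x0a] <- [43 ee 55 25 43 b4 59]
D3: mem[0x05..0x07] <- [09 cc 8c]
D4: mem[0x0f..0x15] <- [cc 8c 43 b4 59 25 43]
D5: mem[0x05..0x0a] <- [ee 55 cc 8c 43 b4]
query mem[0x0c]=0x43, mem[0x00]=0x88, mem[0x12]=0xb4

MEM[0x0c,0x00,0x12] = 43 88 b4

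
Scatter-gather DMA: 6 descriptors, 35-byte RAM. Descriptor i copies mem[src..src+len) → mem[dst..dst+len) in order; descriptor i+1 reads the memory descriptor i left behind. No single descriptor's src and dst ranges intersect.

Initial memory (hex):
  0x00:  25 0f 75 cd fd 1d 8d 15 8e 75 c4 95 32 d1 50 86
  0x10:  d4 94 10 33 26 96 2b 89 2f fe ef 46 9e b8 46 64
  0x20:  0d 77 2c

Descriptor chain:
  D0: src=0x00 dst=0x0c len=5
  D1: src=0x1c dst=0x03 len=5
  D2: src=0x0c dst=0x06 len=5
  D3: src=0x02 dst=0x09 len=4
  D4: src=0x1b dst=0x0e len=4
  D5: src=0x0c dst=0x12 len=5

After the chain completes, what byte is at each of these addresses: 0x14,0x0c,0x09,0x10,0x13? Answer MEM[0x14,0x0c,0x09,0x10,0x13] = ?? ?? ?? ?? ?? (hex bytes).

MEM[0x14,0x0c,0x09,0x10,0x13] = 46 46 75 b8 0f

[0] 0x00->0x0c len=5 : 25 0f 75 cd fd
[1] 0x1c->0x03 len=5 : 9e b8 46 64 0d
[2] 0x0c->0x06 len=5 : 25 0f 75 cd fd
[3] 0x02->0x09 len=4 : 75 9e b8 46
[4] 0x1b->0x0e len=4 : 46 9e b8 46
[5] 0x0c->0x12 len=5 : 46 0f 46 9e b8
query mem[0x14]=0x46, mem[0x0c]=0x46, mem[0x09]=0x75, mem[0x10]=0xb8, mem[0x13]=0x0f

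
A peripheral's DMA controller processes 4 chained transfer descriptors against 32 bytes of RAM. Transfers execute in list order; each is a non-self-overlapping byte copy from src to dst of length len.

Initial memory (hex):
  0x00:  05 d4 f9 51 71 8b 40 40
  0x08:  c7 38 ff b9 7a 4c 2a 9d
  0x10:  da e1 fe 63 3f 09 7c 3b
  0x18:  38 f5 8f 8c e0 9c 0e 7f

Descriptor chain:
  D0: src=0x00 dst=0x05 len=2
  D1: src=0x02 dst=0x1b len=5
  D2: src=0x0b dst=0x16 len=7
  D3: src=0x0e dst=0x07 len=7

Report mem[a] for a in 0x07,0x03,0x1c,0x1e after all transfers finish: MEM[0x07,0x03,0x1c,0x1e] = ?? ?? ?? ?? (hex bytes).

D0: mem[0x05..0x06] <- [05 d4]
D1: mem[0x1b..0x1f] <- [f9 51 71 05 d4]
D2: mem[0x16..0x1c] <- [b9 7a 4c 2a 9d da e1]
D3: mem[0x07..0x0d] <- [2a 9d da e1 fe 63 3f]
query mem[0x07]=0x2a, mem[0x03]=0x51, mem[0x1c]=0xe1, mem[0x1e]=0x05

MEM[0x07,0x03,0x1c,0x1e] = 2a 51 e1 05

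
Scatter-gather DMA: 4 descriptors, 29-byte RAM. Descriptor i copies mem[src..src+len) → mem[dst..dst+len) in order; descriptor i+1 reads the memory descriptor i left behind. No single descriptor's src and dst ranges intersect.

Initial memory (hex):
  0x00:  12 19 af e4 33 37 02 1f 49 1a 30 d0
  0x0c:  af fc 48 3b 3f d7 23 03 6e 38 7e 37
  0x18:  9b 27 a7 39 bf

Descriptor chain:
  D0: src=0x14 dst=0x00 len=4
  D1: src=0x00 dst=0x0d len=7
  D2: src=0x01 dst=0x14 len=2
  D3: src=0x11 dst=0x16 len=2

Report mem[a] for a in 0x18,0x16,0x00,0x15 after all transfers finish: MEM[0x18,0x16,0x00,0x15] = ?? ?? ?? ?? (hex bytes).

[0] 0x14->0x00 len=4 : 6e 38 7e 37
[1] 0x00->0x0d len=7 : 6e 38 7e 37 33 37 02
[2] 0x01->0x14 len=2 : 38 7e
[3] 0x11->0x16 len=2 : 33 37
query mem[0x18]=0x9b, mem[0x16]=0x33, mem[0x00]=0x6e, mem[0x15]=0x7e

MEM[0x18,0x16,0x00,0x15] = 9b 33 6e 7e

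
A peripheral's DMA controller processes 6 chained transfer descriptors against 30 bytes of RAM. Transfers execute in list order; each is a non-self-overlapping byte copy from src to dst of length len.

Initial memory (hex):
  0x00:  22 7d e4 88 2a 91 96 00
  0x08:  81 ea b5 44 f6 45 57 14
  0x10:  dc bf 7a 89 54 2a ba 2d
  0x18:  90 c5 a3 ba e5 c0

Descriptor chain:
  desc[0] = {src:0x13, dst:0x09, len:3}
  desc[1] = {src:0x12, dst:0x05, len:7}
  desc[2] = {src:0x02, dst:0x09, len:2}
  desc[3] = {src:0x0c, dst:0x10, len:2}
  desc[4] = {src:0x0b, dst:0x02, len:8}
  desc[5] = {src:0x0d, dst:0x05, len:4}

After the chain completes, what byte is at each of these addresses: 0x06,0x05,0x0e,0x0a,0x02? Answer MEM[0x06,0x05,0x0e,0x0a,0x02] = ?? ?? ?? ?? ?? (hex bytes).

[0] 0x13->0x09 len=3 : 89 54 2a
[1] 0x12->0x05 len=7 : 7a 89 54 2a ba 2d 90
[2] 0x02->0x09 len=2 : e4 88
[3] 0x0c->0x10 len=2 : f6 45
[4] 0x0b->0x02 len=8 : 90 f6 45 57 14 f6 45 7a
[5] 0x0d->0x05 len=4 : 45 57 14 f6
query mem[0x06]=0x57, mem[0x05]=0x45, mem[0x0e]=0x57, mem[0x0a]=0x88, mem[0x02]=0x90

MEM[0x06,0x05,0x0e,0x0a,0x02] = 57 45 57 88 90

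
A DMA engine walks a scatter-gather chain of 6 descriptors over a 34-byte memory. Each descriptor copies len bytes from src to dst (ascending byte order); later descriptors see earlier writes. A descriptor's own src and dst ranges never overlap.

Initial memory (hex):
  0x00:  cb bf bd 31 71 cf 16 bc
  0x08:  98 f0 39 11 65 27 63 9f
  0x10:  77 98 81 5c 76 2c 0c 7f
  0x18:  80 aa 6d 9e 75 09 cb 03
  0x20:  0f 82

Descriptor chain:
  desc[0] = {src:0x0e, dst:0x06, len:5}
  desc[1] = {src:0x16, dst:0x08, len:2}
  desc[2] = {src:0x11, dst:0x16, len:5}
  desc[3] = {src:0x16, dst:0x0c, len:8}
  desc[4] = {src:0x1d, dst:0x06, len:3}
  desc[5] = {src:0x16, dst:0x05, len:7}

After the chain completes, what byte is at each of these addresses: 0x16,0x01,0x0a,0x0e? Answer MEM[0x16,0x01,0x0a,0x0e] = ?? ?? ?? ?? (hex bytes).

[0] 0x0e->0x06 len=5 : 63 9f 77 98 81
[1] 0x16->0x08 len=2 : 0c 7f
[2] 0x11->0x16 len=5 : 98 81 5c 76 2c
[3] 0x16->0x0c len=8 : 98 81 5c 76 2c 9e 75 09
[4] 0x1d->0x06 len=3 : 09 cb 03
[5] 0x16->0x05 len=7 : 98 81 5c 76 2c 9e 75
query mem[0x16]=0x98, mem[0x01]=0xbf, mem[0x0a]=0x9e, mem[0x0e]=0x5c

MEM[0x16,0x01,0x0a,0x0e] = 98 bf 9e 5c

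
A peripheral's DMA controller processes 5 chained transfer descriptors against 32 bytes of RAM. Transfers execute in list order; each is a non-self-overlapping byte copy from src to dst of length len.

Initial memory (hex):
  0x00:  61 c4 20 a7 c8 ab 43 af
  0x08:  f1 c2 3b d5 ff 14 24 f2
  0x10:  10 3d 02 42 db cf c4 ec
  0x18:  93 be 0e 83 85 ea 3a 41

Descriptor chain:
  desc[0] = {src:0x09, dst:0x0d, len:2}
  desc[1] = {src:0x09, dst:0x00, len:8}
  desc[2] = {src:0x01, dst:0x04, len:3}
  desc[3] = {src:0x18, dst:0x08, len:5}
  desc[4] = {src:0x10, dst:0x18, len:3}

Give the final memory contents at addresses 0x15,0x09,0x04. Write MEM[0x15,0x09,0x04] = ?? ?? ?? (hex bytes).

MEM[0x15,0x09,0x04] = cf be 3b

  after D0: wrote 2B at 0x0d = c23b
  after D1: wrote 8B at 0x00 = c23bd5ffc23bf210
  after D2: wrote 3B at 0x04 = 3bd5ff
  after D3: wrote 5B at 0x08 = 93be0e8385
  after D4: wrote 3B at 0x18 = 103d02
query mem[0x15]=0xcf, mem[0x09]=0xbe, mem[0x04]=0x3b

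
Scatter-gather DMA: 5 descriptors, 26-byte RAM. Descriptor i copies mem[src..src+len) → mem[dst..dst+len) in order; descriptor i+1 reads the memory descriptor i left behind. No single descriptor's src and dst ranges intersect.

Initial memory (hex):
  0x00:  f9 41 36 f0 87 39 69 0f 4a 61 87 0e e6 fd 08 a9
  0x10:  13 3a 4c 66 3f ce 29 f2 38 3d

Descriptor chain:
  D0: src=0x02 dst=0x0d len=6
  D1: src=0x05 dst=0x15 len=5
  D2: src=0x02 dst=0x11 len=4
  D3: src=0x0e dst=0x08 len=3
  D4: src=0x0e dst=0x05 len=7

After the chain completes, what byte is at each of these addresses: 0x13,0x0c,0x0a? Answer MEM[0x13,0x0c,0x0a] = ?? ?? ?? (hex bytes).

D0: mem[0x0d..0x12] <- [36 f0 87 39 69 0f]
D1: mem[0x15..0x19] <- [39 69 0f 4a 61]
D2: mem[0x11..0x14] <- [36 f0 87 39]
D3: mem[0x08..0x0a] <- [f0 87 39]
D4: mem[0x05..0x0b] <- [f0 87 39 36 f0 87 39]
query mem[0x13]=0x87, mem[0x0c]=0xe6, mem[0x0a]=0x87

MEM[0x13,0x0c,0x0a] = 87 e6 87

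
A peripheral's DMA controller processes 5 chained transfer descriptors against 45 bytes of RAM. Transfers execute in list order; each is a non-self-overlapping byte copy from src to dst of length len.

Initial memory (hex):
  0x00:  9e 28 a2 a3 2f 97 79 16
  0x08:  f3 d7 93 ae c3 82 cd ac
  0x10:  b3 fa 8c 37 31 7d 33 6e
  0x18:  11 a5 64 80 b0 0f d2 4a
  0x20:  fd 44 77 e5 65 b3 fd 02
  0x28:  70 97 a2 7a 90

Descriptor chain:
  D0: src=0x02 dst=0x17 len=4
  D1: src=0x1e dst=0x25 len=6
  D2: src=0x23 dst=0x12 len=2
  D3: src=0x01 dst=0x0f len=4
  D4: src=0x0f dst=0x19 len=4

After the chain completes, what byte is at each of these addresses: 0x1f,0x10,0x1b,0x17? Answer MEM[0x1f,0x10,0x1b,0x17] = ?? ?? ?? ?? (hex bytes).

MEM[0x1f,0x10,0x1b,0x17] = 4a a2 a3 a2

D0: mem[0x17..0x1a] <- [a2 a3 2f 97]
D1: mem[0x25..0x2a] <- [d2 4a fd 44 77 e5]
D2: mem[0x12..0x13] <- [e5 65]
D3: mem[0x0f..0x12] <- [28 a2 a3 2f]
D4: mem[0x19..0x1c] <- [28 a2 a3 2f]
query mem[0x1f]=0x4a, mem[0x10]=0xa2, mem[0x1b]=0xa3, mem[0x17]=0xa2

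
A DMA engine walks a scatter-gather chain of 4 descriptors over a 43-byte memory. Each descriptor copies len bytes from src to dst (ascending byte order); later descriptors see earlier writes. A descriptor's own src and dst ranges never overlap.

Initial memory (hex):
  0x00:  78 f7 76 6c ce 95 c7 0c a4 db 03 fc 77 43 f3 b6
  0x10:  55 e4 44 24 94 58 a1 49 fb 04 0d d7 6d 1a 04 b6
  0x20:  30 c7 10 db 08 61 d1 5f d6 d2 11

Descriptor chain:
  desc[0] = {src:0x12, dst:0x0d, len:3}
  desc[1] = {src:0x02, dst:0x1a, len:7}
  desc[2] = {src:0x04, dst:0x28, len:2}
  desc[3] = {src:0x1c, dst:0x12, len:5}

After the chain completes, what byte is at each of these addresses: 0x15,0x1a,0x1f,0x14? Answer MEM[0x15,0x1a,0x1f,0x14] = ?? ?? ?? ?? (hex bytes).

  after D0: wrote 3B at 0x0d = 442494
  after D1: wrote 7B at 0x1a = 766cce95c70ca4
  after D2: wrote 2B at 0x28 = ce95
  after D3: wrote 5B at 0x12 = ce95c70ca4
query mem[0x15]=0x0c, mem[0x1a]=0x76, mem[0x1f]=0x0c, mem[0x14]=0xc7

MEM[0x15,0x1a,0x1f,0x14] = 0c 76 0c c7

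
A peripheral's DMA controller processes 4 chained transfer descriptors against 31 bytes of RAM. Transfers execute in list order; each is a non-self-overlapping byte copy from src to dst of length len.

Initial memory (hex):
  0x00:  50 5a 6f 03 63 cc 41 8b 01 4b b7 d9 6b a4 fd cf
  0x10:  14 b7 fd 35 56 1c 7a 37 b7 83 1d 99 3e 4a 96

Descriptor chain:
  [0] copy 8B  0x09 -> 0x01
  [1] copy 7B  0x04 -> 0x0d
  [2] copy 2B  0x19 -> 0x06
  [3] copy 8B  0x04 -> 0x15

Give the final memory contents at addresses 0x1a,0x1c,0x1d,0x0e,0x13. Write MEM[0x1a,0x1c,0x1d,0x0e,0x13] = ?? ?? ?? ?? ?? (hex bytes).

MEM[0x1a,0x1c,0x1d,0x0e,0x13] = 4b d9 4a a4 b7

D0: mem[0x01..0x08] <- [4b b7 d9 6b a4 fd cf 14]
D1: mem[0x0d..0x13] <- [6b a4 fd cf 14 4b b7]
D2: mem[0x06..0x07] <- [83 1d]
D3: mem[0x15..0x1c] <- [6b a4 83 1d 14 4b b7 d9]
query mem[0x1a]=0x4b, mem[0x1c]=0xd9, mem[0x1d]=0x4a, mem[0x0e]=0xa4, mem[0x13]=0xb7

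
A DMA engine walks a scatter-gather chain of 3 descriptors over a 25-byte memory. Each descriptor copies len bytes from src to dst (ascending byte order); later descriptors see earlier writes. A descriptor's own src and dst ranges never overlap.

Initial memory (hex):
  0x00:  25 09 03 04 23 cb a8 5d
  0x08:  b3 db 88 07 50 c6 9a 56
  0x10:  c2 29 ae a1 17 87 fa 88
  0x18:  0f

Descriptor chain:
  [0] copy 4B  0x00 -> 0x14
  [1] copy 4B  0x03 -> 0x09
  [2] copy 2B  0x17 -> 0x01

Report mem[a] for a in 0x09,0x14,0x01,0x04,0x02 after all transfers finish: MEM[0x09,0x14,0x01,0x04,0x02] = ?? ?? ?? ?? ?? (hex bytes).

[0] 0x00->0x14 len=4 : 25 09 03 04
[1] 0x03->0x09 len=4 : 04 23 cb a8
[2] 0x17->0x01 len=2 : 04 0f
query mem[0x09]=0x04, mem[0x14]=0x25, mem[0x01]=0x04, mem[0x04]=0x23, mem[0x02]=0x0f

MEM[0x09,0x14,0x01,0x04,0x02] = 04 25 04 23 0f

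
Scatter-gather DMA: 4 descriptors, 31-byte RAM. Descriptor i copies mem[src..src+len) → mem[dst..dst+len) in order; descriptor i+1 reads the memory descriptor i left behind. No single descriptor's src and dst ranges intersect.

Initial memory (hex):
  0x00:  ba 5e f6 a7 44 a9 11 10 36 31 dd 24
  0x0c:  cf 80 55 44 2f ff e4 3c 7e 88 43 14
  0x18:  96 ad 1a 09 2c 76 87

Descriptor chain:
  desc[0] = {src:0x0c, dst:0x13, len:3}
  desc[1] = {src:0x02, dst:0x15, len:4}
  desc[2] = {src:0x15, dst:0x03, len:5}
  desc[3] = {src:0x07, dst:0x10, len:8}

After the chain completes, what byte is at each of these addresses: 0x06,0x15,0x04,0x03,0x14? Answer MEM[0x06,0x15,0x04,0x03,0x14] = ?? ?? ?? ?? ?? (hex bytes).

MEM[0x06,0x15,0x04,0x03,0x14] = a9 cf a7 f6 24

D0: mem[0x13..0x15] <- [cf 80 55]
D1: mem[0x15..0x18] <- [f6 a7 44 a9]
D2: mem[0x03..0x07] <- [f6 a7 44 a9 ad]
D3: mem[0x10..0x17] <- [ad 36 31 dd 24 cf 80 55]
query mem[0x06]=0xa9, mem[0x15]=0xcf, mem[0x04]=0xa7, mem[0x03]=0xf6, mem[0x14]=0x24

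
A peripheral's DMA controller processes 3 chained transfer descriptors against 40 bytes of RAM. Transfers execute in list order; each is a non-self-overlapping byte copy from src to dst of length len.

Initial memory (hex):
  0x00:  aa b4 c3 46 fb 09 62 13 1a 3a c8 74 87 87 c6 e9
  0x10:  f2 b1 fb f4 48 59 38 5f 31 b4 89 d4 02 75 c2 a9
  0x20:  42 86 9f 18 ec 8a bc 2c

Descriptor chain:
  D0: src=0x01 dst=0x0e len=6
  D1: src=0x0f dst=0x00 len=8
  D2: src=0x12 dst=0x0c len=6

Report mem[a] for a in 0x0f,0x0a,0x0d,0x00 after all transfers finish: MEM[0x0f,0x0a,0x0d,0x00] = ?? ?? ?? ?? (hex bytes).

#0 dst[0x0e+6] := {0xb4,0xc3,0x46,0xfb,0x09,0x62}
#1 dst[0x00+8] := {0xc3,0x46,0xfb,0x09,0x62,0x48,0x59,0x38}
#2 dst[0x0c+6] := {0x09,0x62,0x48,0x59,0x38,0x5f}
query mem[0x0f]=0x59, mem[0x0a]=0xc8, mem[0x0d]=0x62, mem[0x00]=0xc3

MEM[0x0f,0x0a,0x0d,0x00] = 59 c8 62 c3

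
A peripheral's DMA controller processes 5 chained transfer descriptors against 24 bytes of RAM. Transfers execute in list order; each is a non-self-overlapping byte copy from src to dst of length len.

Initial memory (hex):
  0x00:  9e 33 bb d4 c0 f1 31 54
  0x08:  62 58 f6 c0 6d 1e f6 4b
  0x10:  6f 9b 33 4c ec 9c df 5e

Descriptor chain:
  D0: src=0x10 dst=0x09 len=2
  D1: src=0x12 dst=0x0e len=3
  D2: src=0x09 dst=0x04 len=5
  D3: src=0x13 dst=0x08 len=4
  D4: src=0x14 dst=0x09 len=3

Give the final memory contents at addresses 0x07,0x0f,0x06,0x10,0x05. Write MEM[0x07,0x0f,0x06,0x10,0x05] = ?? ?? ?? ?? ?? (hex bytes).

MEM[0x07,0x0f,0x06,0x10,0x05] = 6d 4c c0 ec 9b

  after D0: wrote 2B at 0x09 = 6f9b
  after D1: wrote 3B at 0x0e = 334cec
  after D2: wrote 5B at 0x04 = 6f9bc06d1e
  after D3: wrote 4B at 0x08 = 4cec9cdf
  after D4: wrote 3B at 0x09 = ec9cdf
query mem[0x07]=0x6d, mem[0x0f]=0x4c, mem[0x06]=0xc0, mem[0x10]=0xec, mem[0x05]=0x9b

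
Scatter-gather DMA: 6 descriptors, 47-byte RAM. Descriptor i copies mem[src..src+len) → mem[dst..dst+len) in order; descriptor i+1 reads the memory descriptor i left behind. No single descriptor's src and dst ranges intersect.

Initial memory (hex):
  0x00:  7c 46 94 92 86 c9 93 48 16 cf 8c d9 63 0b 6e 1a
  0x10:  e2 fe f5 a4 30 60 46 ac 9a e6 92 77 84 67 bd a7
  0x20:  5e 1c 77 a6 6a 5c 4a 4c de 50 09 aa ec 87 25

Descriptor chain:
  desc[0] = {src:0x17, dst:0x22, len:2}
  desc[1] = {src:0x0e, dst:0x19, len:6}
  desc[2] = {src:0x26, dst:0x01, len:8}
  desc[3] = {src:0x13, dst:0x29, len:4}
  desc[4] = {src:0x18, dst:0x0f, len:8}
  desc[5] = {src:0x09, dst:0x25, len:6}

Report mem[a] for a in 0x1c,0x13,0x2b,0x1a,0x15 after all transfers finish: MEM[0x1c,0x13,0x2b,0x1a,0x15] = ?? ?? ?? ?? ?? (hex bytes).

MEM[0x1c,0x13,0x2b,0x1a,0x15] = fe fe 60 1a a4

  after D0: wrote 2B at 0x22 = ac9a
  after D1: wrote 6B at 0x19 = 6e1ae2fef5a4
  after D2: wrote 8B at 0x01 = 4a4cde5009aaec87
  after D3: wrote 4B at 0x29 = a4306046
  after D4: wrote 8B at 0x0f = 9a6e1ae2fef5a4a7
  after D5: wrote 6B at 0x25 = cf8cd9630b6e
query mem[0x1c]=0xfe, mem[0x13]=0xfe, mem[0x2b]=0x60, mem[0x1a]=0x1a, mem[0x15]=0xa4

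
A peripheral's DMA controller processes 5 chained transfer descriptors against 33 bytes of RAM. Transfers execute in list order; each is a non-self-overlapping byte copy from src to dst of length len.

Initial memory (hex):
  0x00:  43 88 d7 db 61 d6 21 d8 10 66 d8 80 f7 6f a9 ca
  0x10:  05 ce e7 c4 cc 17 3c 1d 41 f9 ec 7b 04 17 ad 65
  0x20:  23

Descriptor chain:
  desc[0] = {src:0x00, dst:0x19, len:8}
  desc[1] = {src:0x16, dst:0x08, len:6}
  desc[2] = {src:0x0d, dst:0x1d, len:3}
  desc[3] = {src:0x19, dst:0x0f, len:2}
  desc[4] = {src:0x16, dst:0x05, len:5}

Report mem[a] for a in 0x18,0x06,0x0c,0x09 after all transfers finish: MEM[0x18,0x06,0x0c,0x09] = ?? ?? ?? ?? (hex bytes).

MEM[0x18,0x06,0x0c,0x09] = 41 1d 88 88

D0: mem[0x19..0x20] <- [43 88 d7 db 61 d6 21 d8]
D1: mem[0x08..0x0d] <- [3c 1d 41 43 88 d7]
D2: mem[0x1d..0x1f] <- [d7 a9 ca]
D3: mem[0x0f..0x10] <- [43 88]
D4: mem[0x05..0x09] <- [3c 1d 41 43 88]
query mem[0x18]=0x41, mem[0x06]=0x1d, mem[0x0c]=0x88, mem[0x09]=0x88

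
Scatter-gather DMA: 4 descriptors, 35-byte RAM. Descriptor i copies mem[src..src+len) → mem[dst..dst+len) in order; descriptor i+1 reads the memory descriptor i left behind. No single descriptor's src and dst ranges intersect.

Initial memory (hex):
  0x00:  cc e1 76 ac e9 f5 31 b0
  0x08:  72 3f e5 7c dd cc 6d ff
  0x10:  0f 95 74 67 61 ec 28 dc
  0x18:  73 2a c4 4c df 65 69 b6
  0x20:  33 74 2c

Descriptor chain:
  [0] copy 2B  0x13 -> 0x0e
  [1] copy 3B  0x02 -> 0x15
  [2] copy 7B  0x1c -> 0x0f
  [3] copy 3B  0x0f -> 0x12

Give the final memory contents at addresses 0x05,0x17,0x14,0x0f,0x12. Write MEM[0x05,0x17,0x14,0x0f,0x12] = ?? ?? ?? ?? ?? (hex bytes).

MEM[0x05,0x17,0x14,0x0f,0x12] = f5 e9 69 df df

#0 dst[0x0e+2] := {0x67,0x61}
#1 dst[0x15+3] := {0x76,0xac,0xe9}
#2 dst[0x0f+7] := {0xdf,0x65,0x69,0xb6,0x33,0x74,0x2c}
#3 dst[0x12+3] := {0xdf,0x65,0x69}
query mem[0x05]=0xf5, mem[0x17]=0xe9, mem[0x14]=0x69, mem[0x0f]=0xdf, mem[0x12]=0xdf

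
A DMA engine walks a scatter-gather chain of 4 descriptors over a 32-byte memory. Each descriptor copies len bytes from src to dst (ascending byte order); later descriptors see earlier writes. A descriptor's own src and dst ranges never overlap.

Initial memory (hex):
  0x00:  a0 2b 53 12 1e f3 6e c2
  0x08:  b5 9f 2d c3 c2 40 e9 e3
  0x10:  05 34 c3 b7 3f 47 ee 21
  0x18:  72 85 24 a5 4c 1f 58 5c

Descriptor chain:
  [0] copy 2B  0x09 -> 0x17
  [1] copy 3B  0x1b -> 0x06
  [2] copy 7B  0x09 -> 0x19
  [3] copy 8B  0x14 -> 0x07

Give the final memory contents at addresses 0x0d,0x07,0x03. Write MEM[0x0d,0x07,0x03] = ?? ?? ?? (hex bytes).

MEM[0x0d,0x07,0x03] = 2d 3f 12

#0 dst[0x17+2] := {0x9f,0x2d}
#1 dst[0x06+3] := {0xa5,0x4c,0x1f}
#2 dst[0x19+7] := {0x9f,0x2d,0xc3,0xc2,0x40,0xe9,0xe3}
#3 dst[0x07+8] := {0x3f,0x47,0xee,0x9f,0x2d,0x9f,0x2d,0xc3}
query mem[0x0d]=0x2d, mem[0x07]=0x3f, mem[0x03]=0x12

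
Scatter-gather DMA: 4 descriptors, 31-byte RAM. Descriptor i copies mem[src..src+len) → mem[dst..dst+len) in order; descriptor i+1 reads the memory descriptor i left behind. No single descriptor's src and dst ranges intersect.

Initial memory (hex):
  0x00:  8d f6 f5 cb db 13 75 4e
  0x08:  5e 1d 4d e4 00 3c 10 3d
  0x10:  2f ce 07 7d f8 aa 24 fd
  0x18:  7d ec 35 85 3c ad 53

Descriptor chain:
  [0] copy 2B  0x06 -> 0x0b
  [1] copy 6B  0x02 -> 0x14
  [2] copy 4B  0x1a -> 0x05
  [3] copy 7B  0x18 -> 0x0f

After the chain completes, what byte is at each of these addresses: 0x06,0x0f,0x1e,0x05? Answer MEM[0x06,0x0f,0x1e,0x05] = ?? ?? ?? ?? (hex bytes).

D0: mem[0x0b..0x0c] <- [75 4e]
D1: mem[0x14..0x19] <- [f5 cb db 13 75 4e]
D2: mem[0x05..0x08] <- [35 85 3c ad]
D3: mem[0x0f..0x15] <- [75 4e 35 85 3c ad 53]
query mem[0x06]=0x85, mem[0x0f]=0x75, mem[0x1e]=0x53, mem[0x05]=0x35

MEM[0x06,0x0f,0x1e,0x05] = 85 75 53 35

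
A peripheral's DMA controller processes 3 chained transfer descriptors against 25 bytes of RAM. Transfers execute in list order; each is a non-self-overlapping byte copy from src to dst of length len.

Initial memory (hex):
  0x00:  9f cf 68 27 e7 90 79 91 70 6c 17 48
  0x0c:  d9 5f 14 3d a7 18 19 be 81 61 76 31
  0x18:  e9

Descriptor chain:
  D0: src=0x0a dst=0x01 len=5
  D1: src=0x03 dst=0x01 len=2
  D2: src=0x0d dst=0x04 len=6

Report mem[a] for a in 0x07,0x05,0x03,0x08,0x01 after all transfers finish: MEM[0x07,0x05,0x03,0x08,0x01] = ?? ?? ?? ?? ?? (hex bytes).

MEM[0x07,0x05,0x03,0x08,0x01] = a7 14 d9 18 d9

  after D0: wrote 5B at 0x01 = 1748d95f14
  after D1: wrote 2B at 0x01 = d95f
  after D2: wrote 6B at 0x04 = 5f143da71819
query mem[0x07]=0xa7, mem[0x05]=0x14, mem[0x03]=0xd9, mem[0x08]=0x18, mem[0x01]=0xd9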